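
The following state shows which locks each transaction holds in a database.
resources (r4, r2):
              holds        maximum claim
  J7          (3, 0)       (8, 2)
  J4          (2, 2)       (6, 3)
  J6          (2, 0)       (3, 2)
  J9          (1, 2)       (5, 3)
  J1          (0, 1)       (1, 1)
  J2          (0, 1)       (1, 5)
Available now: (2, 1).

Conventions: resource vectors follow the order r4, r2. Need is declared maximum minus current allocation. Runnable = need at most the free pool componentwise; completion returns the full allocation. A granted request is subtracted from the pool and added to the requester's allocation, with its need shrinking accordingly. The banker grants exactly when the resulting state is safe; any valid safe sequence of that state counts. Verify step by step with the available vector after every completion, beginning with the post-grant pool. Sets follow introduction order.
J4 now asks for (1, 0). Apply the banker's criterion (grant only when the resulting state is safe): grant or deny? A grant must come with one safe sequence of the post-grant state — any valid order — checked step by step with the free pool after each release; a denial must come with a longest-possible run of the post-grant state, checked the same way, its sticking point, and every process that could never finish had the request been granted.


GRANT: granting preserves safety; a valid post-grant sequence is J1, J6, J4, J7, J9, J2.
Key observation: post-grant, (1, 1) remains, and an order beginning with J1 completes everyone.
Verifying the post-grant state step by step:
  pool = (1, 1)
  J1 needs (1, 0) <= (1, 1) -> finishes; pool += (0, 1) = (1, 2)
  J6 needs (1, 2) <= (1, 2) -> finishes; pool += (2, 0) = (3, 2)
  J4 needs (3, 1) <= (3, 2) -> finishes; pool += (3, 2) = (6, 4)
  J7 needs (5, 2) <= (6, 4) -> finishes; pool += (3, 0) = (9, 4)
  J9 needs (4, 1) <= (9, 4) -> finishes; pool += (1, 2) = (10, 6)
  J2 needs (1, 4) <= (10, 6) -> finishes; pool += (0, 1) = (10, 7)


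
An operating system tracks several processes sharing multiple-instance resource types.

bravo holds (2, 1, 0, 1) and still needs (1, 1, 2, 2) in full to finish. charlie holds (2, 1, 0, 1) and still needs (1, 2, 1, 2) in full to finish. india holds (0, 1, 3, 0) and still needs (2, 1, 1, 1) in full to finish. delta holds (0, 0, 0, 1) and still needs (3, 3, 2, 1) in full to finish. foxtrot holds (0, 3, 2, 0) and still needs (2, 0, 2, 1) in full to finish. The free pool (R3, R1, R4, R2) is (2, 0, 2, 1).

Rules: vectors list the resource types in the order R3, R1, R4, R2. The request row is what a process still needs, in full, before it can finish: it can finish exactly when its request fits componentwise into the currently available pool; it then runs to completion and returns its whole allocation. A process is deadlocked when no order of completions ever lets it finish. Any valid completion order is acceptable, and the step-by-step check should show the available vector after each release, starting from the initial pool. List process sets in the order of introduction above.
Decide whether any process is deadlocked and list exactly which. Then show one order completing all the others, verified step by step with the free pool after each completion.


Deadlocked: bravo, charlie and delta.
Key observation: after foxtrot, india the pool peaks at (2, 4, 7, 1), and each blocked process is short somewhere: bravo on R2; charlie on R2; delta on R3.
One completion order for the rest: foxtrot, india. Walking it through:
  pool = (2, 0, 2, 1)
  run foxtrot (needs (2, 0, 2, 1), free (2, 0, 2, 1)); after release of (0, 3, 2, 0) the pool is (2, 3, 4, 1)
  run india (needs (2, 1, 1, 1), free (2, 3, 4, 1)); after release of (0, 1, 3, 0) the pool is (2, 4, 7, 1)
None of the blocked processes ever fits:
  bravo cannot run: need (1, 1, 2, 2) vs free (2, 4, 7, 1) (insufficient R2)
  charlie cannot run: need (1, 2, 1, 2) vs free (2, 4, 7, 1) (insufficient R2)
  delta cannot run: need (3, 3, 2, 1) vs free (2, 4, 7, 1) (insufficient R3)


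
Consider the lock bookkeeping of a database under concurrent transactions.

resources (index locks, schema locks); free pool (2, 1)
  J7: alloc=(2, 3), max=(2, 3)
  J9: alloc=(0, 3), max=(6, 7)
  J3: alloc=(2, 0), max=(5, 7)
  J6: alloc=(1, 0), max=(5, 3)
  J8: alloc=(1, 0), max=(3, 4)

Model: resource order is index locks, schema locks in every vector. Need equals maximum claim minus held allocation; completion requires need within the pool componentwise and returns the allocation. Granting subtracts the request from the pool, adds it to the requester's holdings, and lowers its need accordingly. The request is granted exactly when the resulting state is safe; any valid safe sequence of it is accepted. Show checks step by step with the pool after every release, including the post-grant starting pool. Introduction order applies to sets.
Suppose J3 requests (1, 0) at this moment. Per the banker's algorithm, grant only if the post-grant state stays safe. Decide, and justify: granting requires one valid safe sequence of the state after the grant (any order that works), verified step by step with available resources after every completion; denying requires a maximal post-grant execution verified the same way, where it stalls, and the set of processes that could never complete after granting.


DENY: after the grant no complete ordering would exist.
Key observation: after J7, J8, J6 the pool peaks at (5, 4), and each blocked process is short somewhere: J9 on index locks; J3 on schema locks.
On the post-grant state, J7, J8, J6 is a maximal run — nothing extends it. Check, step by step:
  pool = (1, 1)
  J7 needs (0, 0) <= (1, 1) -> finishes; pool += (2, 3) = (3, 4)
  J8 needs (2, 4) <= (3, 4) -> finishes; pool += (1, 0) = (4, 4)
  J6 needs (4, 3) <= (4, 4) -> finishes; pool += (1, 0) = (5, 4)
  J9 cannot run: need (6, 4) vs free (5, 4) (insufficient index locks)
  J3 cannot run: need (2, 7) vs free (5, 4) (insufficient schema locks)
Processes that could never finish after the grant: J9 and J3.


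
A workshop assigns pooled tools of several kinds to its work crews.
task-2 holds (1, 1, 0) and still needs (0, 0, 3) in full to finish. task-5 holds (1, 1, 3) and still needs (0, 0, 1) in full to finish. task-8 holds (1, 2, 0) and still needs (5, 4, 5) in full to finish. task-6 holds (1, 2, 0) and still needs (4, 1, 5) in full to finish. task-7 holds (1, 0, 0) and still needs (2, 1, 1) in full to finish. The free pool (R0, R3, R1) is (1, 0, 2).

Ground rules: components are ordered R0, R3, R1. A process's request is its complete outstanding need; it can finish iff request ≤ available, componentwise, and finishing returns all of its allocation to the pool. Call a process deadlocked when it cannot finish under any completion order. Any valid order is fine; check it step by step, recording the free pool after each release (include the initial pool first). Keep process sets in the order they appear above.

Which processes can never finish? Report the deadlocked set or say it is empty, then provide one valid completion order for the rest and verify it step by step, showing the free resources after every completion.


The deadlocked set is empty.
Key observation: starting with task-5, each completion frees enough for the next — no one is permanently blocked.
A valid finishing order for the others: task-5, task-2, task-7, task-6, task-8. Step-by-step check:
  pool = (1, 0, 2)
  task-5 needs (0, 0, 1) <= (1, 0, 2) -> finishes; pool += (1, 1, 3) = (2, 1, 5)
  task-2 needs (0, 0, 3) <= (2, 1, 5) -> finishes; pool += (1, 1, 0) = (3, 2, 5)
  task-7 needs (2, 1, 1) <= (3, 2, 5) -> finishes; pool += (1, 0, 0) = (4, 2, 5)
  task-6 needs (4, 1, 5) <= (4, 2, 5) -> finishes; pool += (1, 2, 0) = (5, 4, 5)
  task-8 needs (5, 4, 5) <= (5, 4, 5) -> finishes; pool += (1, 2, 0) = (6, 6, 5)


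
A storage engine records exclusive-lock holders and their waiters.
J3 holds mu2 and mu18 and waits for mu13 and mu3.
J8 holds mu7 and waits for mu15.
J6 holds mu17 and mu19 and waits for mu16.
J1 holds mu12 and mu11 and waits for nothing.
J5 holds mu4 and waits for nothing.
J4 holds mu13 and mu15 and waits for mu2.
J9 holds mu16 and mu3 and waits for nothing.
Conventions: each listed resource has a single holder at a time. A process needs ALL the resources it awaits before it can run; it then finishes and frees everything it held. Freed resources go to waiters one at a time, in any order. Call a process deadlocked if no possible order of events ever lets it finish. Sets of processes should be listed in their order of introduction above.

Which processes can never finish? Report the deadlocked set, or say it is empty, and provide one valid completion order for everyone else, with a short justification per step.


Deadlocked set: J3, J8 and J4.
Key observation: J3 -> J4 -> J3 is a circular wait — nothing in it can go first; J8 waits into the deadlock from upstream.
A valid finishing order for the others: J9, J5, J6, J1.
Check, step by step:
  J9: no waits; runs immediately, freeing mu16 and mu3
  J5: no waits; runs immediately, freeing mu4
  run J6 (all its waits — mu16 — are resolved); releases mu17 and mu19
  J1: no waits; runs immediately, freeing mu12 and mu11


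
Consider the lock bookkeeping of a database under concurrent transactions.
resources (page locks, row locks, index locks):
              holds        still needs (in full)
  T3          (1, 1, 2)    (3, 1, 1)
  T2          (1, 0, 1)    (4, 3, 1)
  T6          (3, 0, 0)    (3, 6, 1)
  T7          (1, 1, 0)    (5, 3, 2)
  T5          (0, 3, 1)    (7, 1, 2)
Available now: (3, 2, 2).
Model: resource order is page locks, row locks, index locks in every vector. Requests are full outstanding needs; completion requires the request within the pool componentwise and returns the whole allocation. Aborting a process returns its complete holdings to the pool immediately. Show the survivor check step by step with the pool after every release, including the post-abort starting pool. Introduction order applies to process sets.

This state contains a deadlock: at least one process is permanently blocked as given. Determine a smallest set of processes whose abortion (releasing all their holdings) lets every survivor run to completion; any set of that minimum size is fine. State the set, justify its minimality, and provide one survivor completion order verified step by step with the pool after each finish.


Abort T5.
Key observation: T6 was stuck for good until T5 gave back (0, 3, 1); in the order shown it finishes at step 3.
Why nothing smaller works: aborting no one leaves the state deadlocked as given.
Survivors finish in the order: T3, T2, T6, T7. Check, step by step (pool after the aborts first):
  pool = (3, 5, 3)
  T3 needs (3, 1, 1) <= (3, 5, 3) -> finishes; pool += (1, 1, 2) = (4, 6, 5)
  T2 needs (4, 3, 1) <= (4, 6, 5) -> finishes; pool += (1, 0, 1) = (5, 6, 6)
  T6 needs (3, 6, 1) <= (5, 6, 6) -> finishes; pool += (3, 0, 0) = (8, 6, 6)
  T7 needs (5, 3, 2) <= (8, 6, 6) -> finishes; pool += (1, 1, 0) = (9, 7, 6)


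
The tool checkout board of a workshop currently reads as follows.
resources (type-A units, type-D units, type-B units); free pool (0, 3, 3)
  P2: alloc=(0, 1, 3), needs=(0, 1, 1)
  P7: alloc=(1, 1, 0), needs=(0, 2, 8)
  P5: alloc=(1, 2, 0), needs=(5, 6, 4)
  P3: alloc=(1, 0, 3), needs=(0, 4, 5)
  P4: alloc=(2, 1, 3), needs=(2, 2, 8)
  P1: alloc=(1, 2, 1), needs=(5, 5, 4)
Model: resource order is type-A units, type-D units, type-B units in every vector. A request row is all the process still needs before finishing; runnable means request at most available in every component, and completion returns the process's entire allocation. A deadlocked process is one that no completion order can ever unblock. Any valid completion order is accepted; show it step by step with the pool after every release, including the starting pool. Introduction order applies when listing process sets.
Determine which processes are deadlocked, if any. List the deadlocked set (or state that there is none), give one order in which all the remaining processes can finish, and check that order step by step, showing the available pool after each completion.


Deadlocked: P5 and P1.
Key observation: the wall is type-A units: completing P2, P3, P7, P4 brings the pool only to (4, 6, 12), and all the rest need more.
One completion order for the rest: P2, P3, P7, P4. Verifying each step:
  pool = (0, 3, 3)
  P2: need (0, 1, 1) fits (0, 3, 3); releases (0, 1, 3), pool now (0, 4, 6)
  P3: need (0, 4, 5) fits (0, 4, 6); releases (1, 0, 3), pool now (1, 4, 9)
  P7: need (0, 2, 8) fits (1, 4, 9); releases (1, 1, 0), pool now (2, 5, 9)
  P4: need (2, 2, 8) fits (2, 5, 9); releases (2, 1, 3), pool now (4, 6, 12)
The stuck group stays short no matter what:
  P5 still needs (5, 6, 4) but only (4, 6, 12) is free — short on type-A units
  P1 still needs (5, 5, 4) but only (4, 6, 12) is free — short on type-A units


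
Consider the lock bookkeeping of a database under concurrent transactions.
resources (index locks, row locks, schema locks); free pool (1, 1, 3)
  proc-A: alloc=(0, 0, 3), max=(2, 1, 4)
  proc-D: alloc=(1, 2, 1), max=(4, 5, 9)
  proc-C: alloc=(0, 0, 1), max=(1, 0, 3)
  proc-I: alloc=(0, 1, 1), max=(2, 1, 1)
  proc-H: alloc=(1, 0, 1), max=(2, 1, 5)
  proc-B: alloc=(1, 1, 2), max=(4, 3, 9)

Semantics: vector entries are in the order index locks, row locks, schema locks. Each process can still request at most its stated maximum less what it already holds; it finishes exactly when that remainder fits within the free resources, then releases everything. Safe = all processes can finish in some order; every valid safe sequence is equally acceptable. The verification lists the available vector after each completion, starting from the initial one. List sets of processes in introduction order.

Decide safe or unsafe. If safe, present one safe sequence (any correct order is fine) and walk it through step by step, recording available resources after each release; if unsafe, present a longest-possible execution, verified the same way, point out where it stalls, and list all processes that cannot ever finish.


The state is UNSAFE.
Key observation: even finishing proc-C, proc-H, proc-A, proc-I leaves just (2, 2, 9) free — too little index locks for any of the remaining processes.
The run proc-C, proc-H, proc-A, proc-I cannot be extended any further. Check, step by step:
  pool = (1, 1, 3)
  proc-C: need (1, 0, 2) fits (1, 1, 3); releases (0, 0, 1), pool now (1, 1, 4)
  proc-H: need (1, 1, 4) fits (1, 1, 4); releases (1, 0, 1), pool now (2, 1, 5)
  proc-A: need (2, 1, 1) fits (2, 1, 5); releases (0, 0, 3), pool now (2, 1, 8)
  proc-I: need (2, 0, 0) fits (2, 1, 8); releases (0, 1, 1), pool now (2, 2, 9)
  proc-D still needs (3, 3, 8) but only (2, 2, 9) is free — short on index locks and row locks
  proc-B still needs (3, 2, 7) but only (2, 2, 9) is free — short on index locks
Never able to finish: proc-D and proc-B.


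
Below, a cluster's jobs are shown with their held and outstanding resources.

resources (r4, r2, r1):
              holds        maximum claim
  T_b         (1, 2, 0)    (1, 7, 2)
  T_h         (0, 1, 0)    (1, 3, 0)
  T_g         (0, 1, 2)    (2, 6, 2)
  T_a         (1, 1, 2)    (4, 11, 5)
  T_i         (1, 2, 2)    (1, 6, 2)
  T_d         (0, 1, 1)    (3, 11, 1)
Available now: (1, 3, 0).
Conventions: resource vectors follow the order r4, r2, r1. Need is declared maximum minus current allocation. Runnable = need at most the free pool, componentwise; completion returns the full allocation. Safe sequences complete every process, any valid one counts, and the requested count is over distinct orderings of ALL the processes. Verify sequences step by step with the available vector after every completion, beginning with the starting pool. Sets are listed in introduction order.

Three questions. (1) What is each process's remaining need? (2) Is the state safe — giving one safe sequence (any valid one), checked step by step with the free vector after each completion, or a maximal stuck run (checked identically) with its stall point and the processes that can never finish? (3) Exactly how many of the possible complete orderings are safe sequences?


(1) Remaining need (order r4, r2, r1):
  T_b: (0, 5, 2)
  T_h: (1, 2, 0)
  T_g: (2, 5, 0)
  T_a: (3, 10, 3)
  T_i: (0, 4, 0)
  T_d: (3, 10, 0)
(2) UNSAFE — no complete ordering exists.
Key observation: after T_h, T_i, T_b, T_g complete, (3, 9, 4) is the best the pool ever gets, yet each leftover process wants more r2.
A maximal execution: T_h, T_i, T_b, T_g — then nothing else fits. Check, step by step:
  pool = (1, 3, 0)
  T_h needs (1, 2, 0) <= (1, 3, 0) -> finishes; pool += (0, 1, 0) = (1, 4, 0)
  T_i needs (0, 4, 0) <= (1, 4, 0) -> finishes; pool += (1, 2, 2) = (2, 6, 2)
  T_b needs (0, 5, 2) <= (2, 6, 2) -> finishes; pool += (1, 2, 0) = (3, 8, 2)
  T_g needs (2, 5, 0) <= (3, 8, 2) -> finishes; pool += (0, 1, 2) = (3, 9, 4)
  T_a still needs (3, 10, 3) but only (3, 9, 4) is free — short on r2
  T_d still needs (3, 10, 0) but only (3, 9, 4) is free — short on r2
Processes that can never finish: T_a and T_d.
(3) The exact count: 0 of the possible complete orderings are safe sequences.


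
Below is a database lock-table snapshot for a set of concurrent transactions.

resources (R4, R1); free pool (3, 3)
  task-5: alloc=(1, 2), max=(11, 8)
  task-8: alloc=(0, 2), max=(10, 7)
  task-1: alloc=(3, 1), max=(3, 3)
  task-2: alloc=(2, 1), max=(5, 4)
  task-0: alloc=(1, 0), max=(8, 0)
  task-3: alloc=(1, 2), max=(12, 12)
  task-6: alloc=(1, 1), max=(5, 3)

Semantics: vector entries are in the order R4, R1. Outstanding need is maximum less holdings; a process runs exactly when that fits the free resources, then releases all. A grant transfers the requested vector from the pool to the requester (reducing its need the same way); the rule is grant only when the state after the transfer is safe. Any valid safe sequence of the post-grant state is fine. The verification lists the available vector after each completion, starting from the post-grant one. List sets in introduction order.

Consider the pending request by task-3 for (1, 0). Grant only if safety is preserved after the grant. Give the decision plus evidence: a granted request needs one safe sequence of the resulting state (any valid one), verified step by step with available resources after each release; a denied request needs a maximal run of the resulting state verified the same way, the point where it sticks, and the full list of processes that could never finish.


DENY: after the grant no complete ordering would exist.
Key observation: the pool after task-1, task-6, task-2, task-0 is (9, 6); every surviving request exceeds it in R4, so progress ends there.
After a pretend grant, a maximal execution: task-1, task-6, task-2, task-0 — then nothing else fits. Check, step by step:
  pool = (2, 3)
  task-1 needs (0, 2) <= (2, 3) -> finishes; pool += (3, 1) = (5, 4)
  task-6 needs (4, 2) <= (5, 4) -> finishes; pool += (1, 1) = (6, 5)
  task-2 needs (3, 3) <= (6, 5) -> finishes; pool += (2, 1) = (8, 6)
  task-0 needs (7, 0) <= (8, 6) -> finishes; pool += (1, 0) = (9, 6)
  task-5 still needs (10, 6) but only (9, 6) is free — short on R4
  task-8 still needs (10, 5) but only (9, 6) is free — short on R4
  task-3 still needs (10, 10) but only (9, 6) is free — short on R4 and R1
Processes that could never finish after the grant: task-5, task-8 and task-3.


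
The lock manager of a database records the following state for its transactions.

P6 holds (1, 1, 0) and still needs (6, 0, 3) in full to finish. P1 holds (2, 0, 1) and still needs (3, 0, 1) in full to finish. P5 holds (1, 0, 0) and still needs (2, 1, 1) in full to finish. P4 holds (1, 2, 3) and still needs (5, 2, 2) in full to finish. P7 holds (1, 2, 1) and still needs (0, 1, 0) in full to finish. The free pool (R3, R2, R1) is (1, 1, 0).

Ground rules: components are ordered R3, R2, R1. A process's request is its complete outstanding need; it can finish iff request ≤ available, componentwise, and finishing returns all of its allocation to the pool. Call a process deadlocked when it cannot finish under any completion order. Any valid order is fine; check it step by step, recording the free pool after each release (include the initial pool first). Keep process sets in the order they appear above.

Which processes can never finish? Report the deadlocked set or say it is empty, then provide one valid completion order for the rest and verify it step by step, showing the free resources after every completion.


Nothing here is deadlocked.
Key observation: P7 can run right away; the returned allocation unlocks the remaining processes in turn.
A valid finishing order for the others: P7, P5, P1, P4, P6. Verifying each step:
  pool = (1, 1, 0)
  P7 needs (0, 1, 0) <= (1, 1, 0) -> finishes; pool += (1, 2, 1) = (2, 3, 1)
  P5 needs (2, 1, 1) <= (2, 3, 1) -> finishes; pool += (1, 0, 0) = (3, 3, 1)
  P1 needs (3, 0, 1) <= (3, 3, 1) -> finishes; pool += (2, 0, 1) = (5, 3, 2)
  P4 needs (5, 2, 2) <= (5, 3, 2) -> finishes; pool += (1, 2, 3) = (6, 5, 5)
  P6 needs (6, 0, 3) <= (6, 5, 5) -> finishes; pool += (1, 1, 0) = (7, 6, 5)


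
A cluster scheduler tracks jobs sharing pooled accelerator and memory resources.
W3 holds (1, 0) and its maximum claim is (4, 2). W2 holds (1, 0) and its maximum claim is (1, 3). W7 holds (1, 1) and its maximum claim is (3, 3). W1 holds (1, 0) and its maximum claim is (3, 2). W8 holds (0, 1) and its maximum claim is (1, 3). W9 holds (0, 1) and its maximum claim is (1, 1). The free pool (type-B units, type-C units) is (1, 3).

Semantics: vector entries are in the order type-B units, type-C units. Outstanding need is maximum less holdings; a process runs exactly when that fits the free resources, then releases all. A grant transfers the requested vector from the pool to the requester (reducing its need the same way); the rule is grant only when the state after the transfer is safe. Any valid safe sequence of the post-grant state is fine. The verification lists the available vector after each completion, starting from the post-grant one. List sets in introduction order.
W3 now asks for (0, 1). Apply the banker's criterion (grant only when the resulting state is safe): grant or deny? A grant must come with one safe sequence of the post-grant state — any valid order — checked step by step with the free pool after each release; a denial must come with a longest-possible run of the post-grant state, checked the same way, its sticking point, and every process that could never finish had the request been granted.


GRANT — the state after the grant stays safe, e.g. via W9, W2, W7, W3, W8, W1.
Key observation: even at the reduced pool (1, 2), W9 fits immediately, so safety survives the grant.
Verifying the post-grant state step by step:
  pool = (1, 2)
  run W9 (needs (1, 0), free (1, 2)); after release of (0, 1) the pool is (1, 3)
  run W2 (needs (0, 3), free (1, 3)); after release of (1, 0) the pool is (2, 3)
  run W7 (needs (2, 2), free (2, 3)); after release of (1, 1) the pool is (3, 4)
  run W3 (needs (3, 1), free (3, 4)); after release of (1, 1) the pool is (4, 5)
  run W8 (needs (1, 2), free (4, 5)); after release of (0, 1) the pool is (4, 6)
  run W1 (needs (2, 2), free (4, 6)); after release of (1, 0) the pool is (5, 6)


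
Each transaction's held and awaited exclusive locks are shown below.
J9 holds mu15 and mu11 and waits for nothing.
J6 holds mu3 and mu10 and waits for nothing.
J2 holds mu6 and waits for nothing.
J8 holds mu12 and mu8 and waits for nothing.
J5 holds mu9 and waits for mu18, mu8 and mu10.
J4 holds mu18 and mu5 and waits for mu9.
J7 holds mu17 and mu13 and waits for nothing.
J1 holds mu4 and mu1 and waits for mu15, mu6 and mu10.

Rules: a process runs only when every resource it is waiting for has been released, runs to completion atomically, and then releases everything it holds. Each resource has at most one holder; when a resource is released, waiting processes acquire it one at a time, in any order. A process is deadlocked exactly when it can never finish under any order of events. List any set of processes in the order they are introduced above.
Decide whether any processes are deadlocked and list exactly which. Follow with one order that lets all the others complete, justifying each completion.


The deadlocked set is J5 and J4.
Key observation: along J5 -> J4 -> J5, each member waits on what the next one holds — a deadlock; no other process is dragged down with it.
The rest can finish in the order J2, J8, J9, J6, J7, J1.
Step-by-step check:
  J2: no waits; runs immediately, freeing mu6
  J8: no waits; runs immediately, freeing mu12 and mu8
  J9: no waits; runs immediately, freeing mu15 and mu11
  J6: no waits; runs immediately, freeing mu3 and mu10
  J7: no waits; runs immediately, freeing mu17 and mu13
  run J1 (all its waits — mu15, mu6 and mu10 — are resolved); releases mu4 and mu1


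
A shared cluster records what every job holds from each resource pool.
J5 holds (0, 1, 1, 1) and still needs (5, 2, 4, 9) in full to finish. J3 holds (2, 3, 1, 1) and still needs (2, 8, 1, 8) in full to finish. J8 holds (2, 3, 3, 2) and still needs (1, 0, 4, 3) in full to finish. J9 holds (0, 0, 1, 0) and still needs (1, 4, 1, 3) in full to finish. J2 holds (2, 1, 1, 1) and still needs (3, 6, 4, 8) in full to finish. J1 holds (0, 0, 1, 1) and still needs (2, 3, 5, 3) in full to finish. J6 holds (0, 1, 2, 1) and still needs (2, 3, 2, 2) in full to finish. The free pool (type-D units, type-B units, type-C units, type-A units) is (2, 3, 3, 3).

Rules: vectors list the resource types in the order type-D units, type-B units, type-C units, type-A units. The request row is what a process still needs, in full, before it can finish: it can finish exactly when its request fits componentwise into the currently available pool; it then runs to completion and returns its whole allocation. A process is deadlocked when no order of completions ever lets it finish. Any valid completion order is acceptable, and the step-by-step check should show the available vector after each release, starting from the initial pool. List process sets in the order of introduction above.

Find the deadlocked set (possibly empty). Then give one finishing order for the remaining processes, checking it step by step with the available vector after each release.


Deadlocked set: J5, J3 and J2.
Key observation: J6, J8, J1, J9 can finish, but then (4, 7, 10, 7) is all there is, and the blocked group's type-A units demands exceed it.
One completion order for the rest: J6, J8, J1, J9. Step-by-step check:
  pool = (2, 3, 3, 3)
  J6 needs (2, 3, 2, 2) <= (2, 3, 3, 3) -> finishes; pool += (0, 1, 2, 1) = (2, 4, 5, 4)
  J8 needs (1, 0, 4, 3) <= (2, 4, 5, 4) -> finishes; pool += (2, 3, 3, 2) = (4, 7, 8, 6)
  J1 needs (2, 3, 5, 3) <= (4, 7, 8, 6) -> finishes; pool += (0, 0, 1, 1) = (4, 7, 9, 7)
  J9 needs (1, 4, 1, 3) <= (4, 7, 9, 7) -> finishes; pool += (0, 0, 1, 0) = (4, 7, 10, 7)
None of the blocked processes ever fits:
  J5 still needs (5, 2, 4, 9) but only (4, 7, 10, 7) is free — short on type-D units and type-A units
  J3 still needs (2, 8, 1, 8) but only (4, 7, 10, 7) is free — short on type-B units and type-A units
  J2 still needs (3, 6, 4, 8) but only (4, 7, 10, 7) is free — short on type-A units


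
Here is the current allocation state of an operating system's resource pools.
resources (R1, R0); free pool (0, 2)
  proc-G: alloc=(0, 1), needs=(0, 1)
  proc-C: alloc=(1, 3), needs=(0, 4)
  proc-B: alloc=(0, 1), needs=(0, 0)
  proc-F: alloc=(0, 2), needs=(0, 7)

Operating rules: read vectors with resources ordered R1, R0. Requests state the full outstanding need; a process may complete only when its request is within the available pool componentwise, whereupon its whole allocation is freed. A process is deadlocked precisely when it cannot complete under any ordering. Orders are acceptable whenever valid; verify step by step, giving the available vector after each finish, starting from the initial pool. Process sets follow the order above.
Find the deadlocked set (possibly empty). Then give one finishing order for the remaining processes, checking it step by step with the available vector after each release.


Nothing here is deadlocked.
Key observation: there is always a runnable process — proc-G first — so the state unwinds completely.
One completion order for the rest: proc-G, proc-B, proc-C, proc-F. Check, step by step:
  pool = (0, 2)
  proc-G: need (0, 1) fits (0, 2); releases (0, 1), pool now (0, 3)
  proc-B: need (0, 0) fits (0, 3); releases (0, 1), pool now (0, 4)
  proc-C: need (0, 4) fits (0, 4); releases (1, 3), pool now (1, 7)
  proc-F: need (0, 7) fits (1, 7); releases (0, 2), pool now (1, 9)


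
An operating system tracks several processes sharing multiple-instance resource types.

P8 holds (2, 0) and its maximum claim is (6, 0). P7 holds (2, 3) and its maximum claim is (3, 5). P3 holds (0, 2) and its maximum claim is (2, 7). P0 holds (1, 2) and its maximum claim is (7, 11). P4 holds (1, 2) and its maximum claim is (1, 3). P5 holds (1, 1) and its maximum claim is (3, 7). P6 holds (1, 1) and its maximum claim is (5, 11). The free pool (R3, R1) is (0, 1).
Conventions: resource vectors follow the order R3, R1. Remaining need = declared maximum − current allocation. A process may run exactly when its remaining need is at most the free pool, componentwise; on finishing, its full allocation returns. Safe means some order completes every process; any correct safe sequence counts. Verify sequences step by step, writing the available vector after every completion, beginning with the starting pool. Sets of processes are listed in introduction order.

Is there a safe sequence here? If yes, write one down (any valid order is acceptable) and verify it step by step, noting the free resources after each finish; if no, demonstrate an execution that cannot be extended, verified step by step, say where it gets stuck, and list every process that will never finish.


SAFE, for example via the order P4, P7, P5, P3, P8, P0, P6.
Key observation: P4 marks the first exact bind of the order: its need (0, 1) fits the free (0, 1) with zero slack on a requested resource.
Walking it through:
  pool = (0, 1)
  run P4 (needs (0, 1), free (0, 1)); after release of (1, 2) the pool is (1, 3)
  run P7 (needs (1, 2), free (1, 3)); after release of (2, 3) the pool is (3, 6)
  run P5 (needs (2, 6), free (3, 6)); after release of (1, 1) the pool is (4, 7)
  run P3 (needs (2, 5), free (4, 7)); after release of (0, 2) the pool is (4, 9)
  run P8 (needs (4, 0), free (4, 9)); after release of (2, 0) the pool is (6, 9)
  run P0 (needs (6, 9), free (6, 9)); after release of (1, 2) the pool is (7, 11)
  run P6 (needs (4, 10), free (7, 11)); after release of (1, 1) the pool is (8, 12)


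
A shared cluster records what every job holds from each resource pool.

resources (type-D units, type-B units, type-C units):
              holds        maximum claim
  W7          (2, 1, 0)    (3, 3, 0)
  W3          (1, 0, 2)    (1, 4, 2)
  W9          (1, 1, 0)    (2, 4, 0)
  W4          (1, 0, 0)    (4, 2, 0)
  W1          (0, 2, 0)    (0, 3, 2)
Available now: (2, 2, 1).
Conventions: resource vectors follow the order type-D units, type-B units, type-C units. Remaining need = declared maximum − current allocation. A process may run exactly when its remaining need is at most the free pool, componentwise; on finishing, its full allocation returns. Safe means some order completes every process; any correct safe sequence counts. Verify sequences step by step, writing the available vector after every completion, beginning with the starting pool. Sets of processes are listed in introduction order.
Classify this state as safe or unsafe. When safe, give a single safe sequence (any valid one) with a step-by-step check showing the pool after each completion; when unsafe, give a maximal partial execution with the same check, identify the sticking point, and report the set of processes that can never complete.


SAFE. One safe sequence: W7, W9, W4, W3, W1.
Key observation: the order's first zero-slack moment is W7 ((1, 2, 0) needed, (2, 2, 1) free — a requested resource with nothing to spare).
Walking it through:
  pool = (2, 2, 1)
  W7 needs (1, 2, 0) <= (2, 2, 1) -> finishes; pool += (2, 1, 0) = (4, 3, 1)
  W9 needs (1, 3, 0) <= (4, 3, 1) -> finishes; pool += (1, 1, 0) = (5, 4, 1)
  W4 needs (3, 2, 0) <= (5, 4, 1) -> finishes; pool += (1, 0, 0) = (6, 4, 1)
  W3 needs (0, 4, 0) <= (6, 4, 1) -> finishes; pool += (1, 0, 2) = (7, 4, 3)
  W1 needs (0, 1, 2) <= (7, 4, 3) -> finishes; pool += (0, 2, 0) = (7, 6, 3)


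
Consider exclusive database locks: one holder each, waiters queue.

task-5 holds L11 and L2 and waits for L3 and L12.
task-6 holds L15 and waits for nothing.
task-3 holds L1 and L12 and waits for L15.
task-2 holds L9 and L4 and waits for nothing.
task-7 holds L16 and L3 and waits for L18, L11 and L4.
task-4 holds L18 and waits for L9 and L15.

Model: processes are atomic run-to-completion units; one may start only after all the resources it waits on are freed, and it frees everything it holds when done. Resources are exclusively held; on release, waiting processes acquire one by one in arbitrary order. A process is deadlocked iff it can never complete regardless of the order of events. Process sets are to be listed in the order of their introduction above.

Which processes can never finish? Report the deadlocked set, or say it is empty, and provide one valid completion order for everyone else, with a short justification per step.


Deadlocked set: task-5 and task-7.
Key observation: along task-5 -> task-7 -> task-5, each member waits on what the next one holds — a deadlock; no other process is dragged down with it.
The rest can finish in the order task-6, task-2, task-3, task-4.
Walking it through:
  run task-6 (it waits on nothing); releases L15
  run task-2 (it waits on nothing); releases L9 and L4
  task-3: everything it awaited (L15) is free; runs, freeing L1 and L12
  task-4: everything it awaited (L9 and L15) is free; runs, freeing L18


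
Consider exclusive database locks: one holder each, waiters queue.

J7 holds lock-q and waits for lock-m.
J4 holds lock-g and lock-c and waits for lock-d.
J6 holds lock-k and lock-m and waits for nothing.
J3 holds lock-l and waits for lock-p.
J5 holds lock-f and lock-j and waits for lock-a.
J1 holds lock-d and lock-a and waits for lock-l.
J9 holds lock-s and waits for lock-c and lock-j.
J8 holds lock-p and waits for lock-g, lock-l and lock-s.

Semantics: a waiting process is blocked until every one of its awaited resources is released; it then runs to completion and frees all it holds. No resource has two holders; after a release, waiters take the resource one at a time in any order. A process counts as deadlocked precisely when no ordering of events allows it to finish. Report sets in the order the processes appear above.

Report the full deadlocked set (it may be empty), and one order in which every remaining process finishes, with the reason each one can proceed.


Deadlocked set: J4, J3, J5, J1, J9 and J8.
Key observation: the wait chain closes on itself along J4 -> J1 -> J3 -> J8 -> J4; J5 and J9 are caught in further circular waits.
The rest can finish in the order J6, J7.
Step-by-step check:
  J6 waits on nothing -> runs at once and releases lock-k and lock-m
  run J7 (all its waits — lock-m — are resolved); releases lock-q


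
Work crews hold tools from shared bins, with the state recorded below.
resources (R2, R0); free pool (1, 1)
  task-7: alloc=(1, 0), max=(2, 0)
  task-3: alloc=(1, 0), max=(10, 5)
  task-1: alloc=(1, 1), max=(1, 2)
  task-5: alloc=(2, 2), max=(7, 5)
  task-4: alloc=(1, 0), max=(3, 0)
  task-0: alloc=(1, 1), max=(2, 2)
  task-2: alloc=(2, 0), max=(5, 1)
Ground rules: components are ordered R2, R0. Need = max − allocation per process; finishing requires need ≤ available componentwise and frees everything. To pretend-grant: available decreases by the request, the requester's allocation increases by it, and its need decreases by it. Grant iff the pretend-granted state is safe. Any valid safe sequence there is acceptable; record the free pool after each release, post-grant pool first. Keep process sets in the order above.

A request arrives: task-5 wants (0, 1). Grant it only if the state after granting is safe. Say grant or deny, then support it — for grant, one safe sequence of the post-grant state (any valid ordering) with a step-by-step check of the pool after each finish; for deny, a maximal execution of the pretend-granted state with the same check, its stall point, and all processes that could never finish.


DENY: after the grant no complete ordering would exist.
Key observation: R0 is the bottleneck — with task-7, task-4 done the pool holds (3, 0), short of every remaining need.
On the post-grant state, task-7, task-4 is a maximal run — nothing extends it. Step-by-step check:
  pool = (1, 0)
  run task-7 (needs (1, 0), free (1, 0)); after release of (1, 0) the pool is (2, 0)
  run task-4 (needs (2, 0), free (2, 0)); after release of (1, 0) the pool is (3, 0)
  task-3 still needs (9, 5) but only (3, 0) is free — short on R2 and R0
  task-1 still needs (0, 1) but only (3, 0) is free — short on R0
  task-5 still needs (5, 2) but only (3, 0) is free — short on R2 and R0
  task-0 still needs (1, 1) but only (3, 0) is free — short on R0
  task-2 still needs (3, 1) but only (3, 0) is free — short on R0
Processes that could never finish after the grant: task-3, task-1, task-5, task-0 and task-2.


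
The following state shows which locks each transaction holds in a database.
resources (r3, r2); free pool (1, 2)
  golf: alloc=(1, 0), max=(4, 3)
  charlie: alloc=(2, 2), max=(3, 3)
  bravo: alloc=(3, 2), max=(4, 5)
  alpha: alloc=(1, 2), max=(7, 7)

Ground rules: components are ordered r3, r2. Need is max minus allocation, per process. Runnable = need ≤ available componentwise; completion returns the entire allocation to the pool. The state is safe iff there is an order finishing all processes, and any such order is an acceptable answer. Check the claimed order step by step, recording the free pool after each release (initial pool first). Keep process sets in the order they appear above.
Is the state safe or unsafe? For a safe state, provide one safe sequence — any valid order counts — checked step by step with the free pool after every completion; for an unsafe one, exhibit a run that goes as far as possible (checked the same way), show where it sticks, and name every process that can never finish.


SAFE. One safe sequence: charlie, golf, bravo, alpha.
Key observation: charlie marks the first exact bind of the order: its need (1, 1) fits the free (1, 2) with zero slack on a requested resource.
Check, step by step:
  pool = (1, 2)
  charlie needs (1, 1) <= (1, 2) -> finishes; pool += (2, 2) = (3, 4)
  golf needs (3, 3) <= (3, 4) -> finishes; pool += (1, 0) = (4, 4)
  bravo needs (1, 3) <= (4, 4) -> finishes; pool += (3, 2) = (7, 6)
  alpha needs (6, 5) <= (7, 6) -> finishes; pool += (1, 2) = (8, 8)


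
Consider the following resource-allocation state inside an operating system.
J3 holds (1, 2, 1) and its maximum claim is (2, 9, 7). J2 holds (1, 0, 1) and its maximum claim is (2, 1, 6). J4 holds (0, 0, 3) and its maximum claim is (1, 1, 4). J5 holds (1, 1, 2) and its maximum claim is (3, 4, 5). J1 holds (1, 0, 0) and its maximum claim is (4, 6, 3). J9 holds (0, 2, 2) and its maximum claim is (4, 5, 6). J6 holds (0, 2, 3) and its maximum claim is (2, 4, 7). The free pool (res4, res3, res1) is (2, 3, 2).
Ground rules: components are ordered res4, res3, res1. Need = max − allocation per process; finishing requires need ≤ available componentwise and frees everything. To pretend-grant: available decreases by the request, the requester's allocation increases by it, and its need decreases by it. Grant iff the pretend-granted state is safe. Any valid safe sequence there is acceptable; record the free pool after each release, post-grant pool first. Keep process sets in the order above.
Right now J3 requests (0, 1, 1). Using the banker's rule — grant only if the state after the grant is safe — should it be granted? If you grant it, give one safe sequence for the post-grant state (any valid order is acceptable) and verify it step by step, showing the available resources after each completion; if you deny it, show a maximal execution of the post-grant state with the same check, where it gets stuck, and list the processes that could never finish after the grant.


GRANT — the state after the grant stays safe, e.g. via J4, J6, J5, J2, J9, J1, J3.
Key observation: even at the reduced pool (2, 2, 1), J4 fits immediately, so safety survives the grant.
Check on the post-grant state, step by step:
  pool = (2, 2, 1)
  J4: need (1, 1, 1) fits (2, 2, 1); releases (0, 0, 3), pool now (2, 2, 4)
  J6: need (2, 2, 4) fits (2, 2, 4); releases (0, 2, 3), pool now (2, 4, 7)
  J5: need (2, 3, 3) fits (2, 4, 7); releases (1, 1, 2), pool now (3, 5, 9)
  J2: need (1, 1, 5) fits (3, 5, 9); releases (1, 0, 1), pool now (4, 5, 10)
  J9: need (4, 3, 4) fits (4, 5, 10); releases (0, 2, 2), pool now (4, 7, 12)
  J1: need (3, 6, 3) fits (4, 7, 12); releases (1, 0, 0), pool now (5, 7, 12)
  J3: need (1, 6, 5) fits (5, 7, 12); releases (1, 3, 2), pool now (6, 10, 14)
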